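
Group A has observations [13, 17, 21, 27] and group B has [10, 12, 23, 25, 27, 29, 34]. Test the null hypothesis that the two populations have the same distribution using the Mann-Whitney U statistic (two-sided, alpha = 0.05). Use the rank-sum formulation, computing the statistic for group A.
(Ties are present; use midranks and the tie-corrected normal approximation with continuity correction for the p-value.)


Step 1: Combine and sort all 11 observations; assign midranks.
sorted (value, group): (10,Y), (12,Y), (13,X), (17,X), (21,X), (23,Y), (25,Y), (27,X), (27,Y), (29,Y), (34,Y)
ranks: 10->1, 12->2, 13->3, 17->4, 21->5, 23->6, 25->7, 27->8.5, 27->8.5, 29->10, 34->11
Step 2: Rank sum for X: R1 = 3 + 4 + 5 + 8.5 = 20.5.
Step 3: U_X = R1 - n1(n1+1)/2 = 20.5 - 4*5/2 = 20.5 - 10 = 10.5.
       U_Y = n1*n2 - U_X = 28 - 10.5 = 17.5.
Step 4: Ties are present, so use the tie-corrected normal approximation (with continuity correction) for the p-value.
Step 5: p-value = 0.569872; compare to alpha = 0.05. fail to reject H0.

U_X = 10.5, p = 0.569872, fail to reject H0 at alpha = 0.05.


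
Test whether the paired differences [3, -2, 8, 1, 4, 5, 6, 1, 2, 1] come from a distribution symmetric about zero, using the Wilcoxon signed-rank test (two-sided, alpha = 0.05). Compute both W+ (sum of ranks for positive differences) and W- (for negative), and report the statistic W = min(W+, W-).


Step 1: Drop any zero differences (none here) and take |d_i|.
|d| = [3, 2, 8, 1, 4, 5, 6, 1, 2, 1]
Step 2: Midrank |d_i| (ties get averaged ranks).
ranks: |3|->6, |2|->4.5, |8|->10, |1|->2, |4|->7, |5|->8, |6|->9, |1|->2, |2|->4.5, |1|->2
Step 3: Attach original signs; sum ranks with positive sign and with negative sign.
W+ = 6 + 10 + 2 + 7 + 8 + 9 + 2 + 4.5 + 2 = 50.5
W- = 4.5 = 4.5
(Check: W+ + W- = 55 should equal n(n+1)/2 = 55.)
Step 4: Test statistic W = min(W+, W-) = 4.5.
Step 5: Ties in |d|, so use the tie-corrected normal approximation.
        E[W] = n(n+1)/4 = 10*11/4 = 27.5.
        Tie groups: |d|=1 (t=3), |d|=2 (t=2); sum(t^3 - t) = 30.
        Var[W] = n(n+1)(2n+1)/24 - sum(t^3-t)/48 = 2310/24 - 30/48 = 95.625.
        z = (W - E[W]) / sqrt(Var[W]) = (4.5 - 27.5) / 9.7788 = -2.3520.
        Two-sided p = 2*Phi(z) = 0.018671.
Step 6: alpha = 0.05. reject H0.

W+ = 50.5, W- = 4.5, W = min = 4.5, p = 0.018671, reject H0.


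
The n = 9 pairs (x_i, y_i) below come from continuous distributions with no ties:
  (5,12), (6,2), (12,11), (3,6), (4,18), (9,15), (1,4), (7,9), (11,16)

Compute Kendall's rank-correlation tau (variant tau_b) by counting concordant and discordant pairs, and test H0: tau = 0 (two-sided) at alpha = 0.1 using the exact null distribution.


Step 1: Enumerate the 36 unordered pairs (i,j) with i<j and classify each by sign(x_j-x_i) * sign(y_j-y_i).
  (1,2):dx=+1,dy=-10->D; (1,3):dx=+7,dy=-1->D; (1,4):dx=-2,dy=-6->C; (1,5):dx=-1,dy=+6->D
  (1,6):dx=+4,dy=+3->C; (1,7):dx=-4,dy=-8->C; (1,8):dx=+2,dy=-3->D; (1,9):dx=+6,dy=+4->C
  (2,3):dx=+6,dy=+9->C; (2,4):dx=-3,dy=+4->D; (2,5):dx=-2,dy=+16->D; (2,6):dx=+3,dy=+13->C
  (2,7):dx=-5,dy=+2->D; (2,8):dx=+1,dy=+7->C; (2,9):dx=+5,dy=+14->C; (3,4):dx=-9,dy=-5->C
  (3,5):dx=-8,dy=+7->D; (3,6):dx=-3,dy=+4->D; (3,7):dx=-11,dy=-7->C; (3,8):dx=-5,dy=-2->C
  (3,9):dx=-1,dy=+5->D; (4,5):dx=+1,dy=+12->C; (4,6):dx=+6,dy=+9->C; (4,7):dx=-2,dy=-2->C
  (4,8):dx=+4,dy=+3->C; (4,9):dx=+8,dy=+10->C; (5,6):dx=+5,dy=-3->D; (5,7):dx=-3,dy=-14->C
  (5,8):dx=+3,dy=-9->D; (5,9):dx=+7,dy=-2->D; (6,7):dx=-8,dy=-11->C; (6,8):dx=-2,dy=-6->C
  (6,9):dx=+2,dy=+1->C; (7,8):dx=+6,dy=+5->C; (7,9):dx=+10,dy=+12->C; (8,9):dx=+4,dy=+7->C
Step 2: C = 23, D = 13, total pairs = 36.
Step 3: tau = (C - D)/(n(n-1)/2) = (23 - 13)/36 = 0.277778.
Step 4: Exact two-sided p-value (enumerate n! = 362880 permutations of y under H0): p = 0.358488.
Step 5: alpha = 0.1. fail to reject H0.

tau_b = 0.2778 (C=23, D=13), p = 0.358488, fail to reject H0.


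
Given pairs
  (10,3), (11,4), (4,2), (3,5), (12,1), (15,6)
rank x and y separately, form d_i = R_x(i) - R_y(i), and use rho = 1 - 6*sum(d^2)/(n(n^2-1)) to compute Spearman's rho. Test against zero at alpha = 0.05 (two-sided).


Step 1: Rank x and y separately (midranks; no ties here).
rank(x): 10->3, 11->4, 4->2, 3->1, 12->5, 15->6
rank(y): 3->3, 4->4, 2->2, 5->5, 1->1, 6->6
Step 2: d_i = R_x(i) - R_y(i); compute d_i^2.
  (3-3)^2=0, (4-4)^2=0, (2-2)^2=0, (1-5)^2=16, (5-1)^2=16, (6-6)^2=0
sum(d^2) = 32.
Step 3: rho = 1 - 6*32 / (6*(6^2 - 1)) = 1 - 192/210 = 0.085714.
Step 4: Under H0, t = rho * sqrt((n-2)/(1-rho^2)) = 0.1721 ~ t(4).
Step 5: Two-sided p-value from the t-distribution with 4 df = 0.871743.
Step 6: alpha = 0.05. fail to reject H0.

rho = 0.0857, p = 0.871743, fail to reject H0 at alpha = 0.05.


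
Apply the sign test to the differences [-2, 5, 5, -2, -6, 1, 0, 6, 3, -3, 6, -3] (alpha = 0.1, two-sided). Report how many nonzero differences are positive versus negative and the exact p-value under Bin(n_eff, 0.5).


Step 1: Discard zero differences. Original n = 12; n_eff = number of nonzero differences = 11.
Nonzero differences (with sign): -2, +5, +5, -2, -6, +1, +6, +3, -3, +6, -3
Step 2: Count signs: positive = 6, negative = 5.
Step 3: Under H0: P(positive) = 0.5, so the number of positives S ~ Bin(11, 0.5).
Step 4: Two-sided exact p-value = sum of Bin(11,0.5) probabilities at or below the observed probability = 1.000000.
Step 5: alpha = 0.1. fail to reject H0.

n_eff = 11, pos = 6, neg = 5, p = 1.000000, fail to reject H0.


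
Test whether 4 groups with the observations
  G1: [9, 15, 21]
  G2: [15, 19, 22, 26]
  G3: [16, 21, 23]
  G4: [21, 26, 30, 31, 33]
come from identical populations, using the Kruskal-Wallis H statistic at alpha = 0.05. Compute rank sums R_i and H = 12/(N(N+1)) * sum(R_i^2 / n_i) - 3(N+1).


Step 1: Combine all N = 15 observations and assign midranks.
sorted (value, group, rank): (9,G1,1), (15,G1,2.5), (15,G2,2.5), (16,G3,4), (19,G2,5), (21,G1,7), (21,G3,7), (21,G4,7), (22,G2,9), (23,G3,10), (26,G2,11.5), (26,G4,11.5), (30,G4,13), (31,G4,14), (33,G4,15)
Step 2: Sum ranks within each group.
R_1 = 10.5 (n_1 = 3)
R_2 = 28 (n_2 = 4)
R_3 = 21 (n_3 = 3)
R_4 = 60.5 (n_4 = 5)
Step 3: H = 12/(N(N+1)) * sum(R_i^2/n_i) - 3(N+1)
     = 12/(15*16) * (10.5^2/3 + 28^2/4 + 21^2/3 + 60.5^2/5) - 3*16
     = 0.050000 * 1111.8 - 48
     = 7.590000.
Step 4: Ties present; correction factor C = 1 - 36/(15^3 - 15) = 0.989286. Corrected H = 7.590000 / 0.989286 = 7.672202.
Step 5: Under H0, H ~ chi^2(3); p-value = 0.053295.
Step 6: alpha = 0.05. fail to reject H0.

H = 7.6722, df = 3, p = 0.053295, fail to reject H0.


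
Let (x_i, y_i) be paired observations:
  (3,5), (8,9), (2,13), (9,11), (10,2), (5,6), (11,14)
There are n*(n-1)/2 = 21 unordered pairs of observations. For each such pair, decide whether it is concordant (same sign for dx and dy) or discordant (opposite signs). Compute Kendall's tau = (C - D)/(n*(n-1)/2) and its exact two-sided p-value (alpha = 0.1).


Step 1: Enumerate the 21 unordered pairs (i,j) with i<j and classify each by sign(x_j-x_i) * sign(y_j-y_i).
  (1,2):dx=+5,dy=+4->C; (1,3):dx=-1,dy=+8->D; (1,4):dx=+6,dy=+6->C; (1,5):dx=+7,dy=-3->D
  (1,6):dx=+2,dy=+1->C; (1,7):dx=+8,dy=+9->C; (2,3):dx=-6,dy=+4->D; (2,4):dx=+1,dy=+2->C
  (2,5):dx=+2,dy=-7->D; (2,6):dx=-3,dy=-3->C; (2,7):dx=+3,dy=+5->C; (3,4):dx=+7,dy=-2->D
  (3,5):dx=+8,dy=-11->D; (3,6):dx=+3,dy=-7->D; (3,7):dx=+9,dy=+1->C; (4,5):dx=+1,dy=-9->D
  (4,6):dx=-4,dy=-5->C; (4,7):dx=+2,dy=+3->C; (5,6):dx=-5,dy=+4->D; (5,7):dx=+1,dy=+12->C
  (6,7):dx=+6,dy=+8->C
Step 2: C = 12, D = 9, total pairs = 21.
Step 3: tau = (C - D)/(n(n-1)/2) = (12 - 9)/21 = 0.142857.
Step 4: Exact two-sided p-value (enumerate n! = 5040 permutations of y under H0): p = 0.772619.
Step 5: alpha = 0.1. fail to reject H0.

tau_b = 0.1429 (C=12, D=9), p = 0.772619, fail to reject H0.


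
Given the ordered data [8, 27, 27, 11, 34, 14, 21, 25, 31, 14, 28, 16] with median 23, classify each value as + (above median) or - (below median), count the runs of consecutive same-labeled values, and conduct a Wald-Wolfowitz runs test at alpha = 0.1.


Step 1: Compute median = 23; label A = above, B = below.
Labels in order: BAABABBAABAB  (n_A = 6, n_B = 6)
Step 2: Count runs R = 9.
Step 3: Under H0 (random ordering), E[R] = 2*n_A*n_B/(n_A+n_B) + 1 = 2*6*6/12 + 1 = 7.0000.
        Var[R] = 2*n_A*n_B*(2*n_A*n_B - n_A - n_B) / ((n_A+n_B)^2 * (n_A+n_B-1)) = 4320/1584 = 2.7273.
        SD[R] = 1.6514.
Step 4: Continuity-corrected z = (R - 0.5 - E[R]) / SD[R] = (9 - 0.5 - 7.0000) / 1.6514 = 0.9083.
Step 5: Two-sided p-value via normal approximation = 2*(1 - Phi(|z|)) = 0.363722.
Step 6: alpha = 0.1. fail to reject H0.

R = 9, z = 0.9083, p = 0.363722, fail to reject H0.


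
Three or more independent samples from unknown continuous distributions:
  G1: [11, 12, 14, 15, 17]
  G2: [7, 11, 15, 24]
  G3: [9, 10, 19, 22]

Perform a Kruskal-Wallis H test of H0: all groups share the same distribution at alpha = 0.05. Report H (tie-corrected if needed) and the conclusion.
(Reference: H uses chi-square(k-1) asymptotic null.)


Step 1: Combine all N = 13 observations and assign midranks.
sorted (value, group, rank): (7,G2,1), (9,G3,2), (10,G3,3), (11,G1,4.5), (11,G2,4.5), (12,G1,6), (14,G1,7), (15,G1,8.5), (15,G2,8.5), (17,G1,10), (19,G3,11), (22,G3,12), (24,G2,13)
Step 2: Sum ranks within each group.
R_1 = 36 (n_1 = 5)
R_2 = 27 (n_2 = 4)
R_3 = 28 (n_3 = 4)
Step 3: H = 12/(N(N+1)) * sum(R_i^2/n_i) - 3(N+1)
     = 12/(13*14) * (36^2/5 + 27^2/4 + 28^2/4) - 3*14
     = 0.065934 * 637.45 - 42
     = 0.029670.
Step 4: Ties present; correction factor C = 1 - 12/(13^3 - 13) = 0.994505. Corrected H = 0.029670 / 0.994505 = 0.029834.
Step 5: Under H0, H ~ chi^2(2); p-value = 0.985194.
Step 6: alpha = 0.05. fail to reject H0.

H = 0.0298, df = 2, p = 0.985194, fail to reject H0.


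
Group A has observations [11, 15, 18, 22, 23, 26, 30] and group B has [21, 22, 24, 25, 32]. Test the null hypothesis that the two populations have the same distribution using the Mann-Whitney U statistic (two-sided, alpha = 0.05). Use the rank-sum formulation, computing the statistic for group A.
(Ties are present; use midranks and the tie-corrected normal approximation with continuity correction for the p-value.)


Step 1: Combine and sort all 12 observations; assign midranks.
sorted (value, group): (11,X), (15,X), (18,X), (21,Y), (22,X), (22,Y), (23,X), (24,Y), (25,Y), (26,X), (30,X), (32,Y)
ranks: 11->1, 15->2, 18->3, 21->4, 22->5.5, 22->5.5, 23->7, 24->8, 25->9, 26->10, 30->11, 32->12
Step 2: Rank sum for X: R1 = 1 + 2 + 3 + 5.5 + 7 + 10 + 11 = 39.5.
Step 3: U_X = R1 - n1(n1+1)/2 = 39.5 - 7*8/2 = 39.5 - 28 = 11.5.
       U_Y = n1*n2 - U_X = 35 - 11.5 = 23.5.
Step 4: Ties are present, so use the tie-corrected normal approximation (with continuity correction) for the p-value.
Step 5: p-value = 0.370914; compare to alpha = 0.05. fail to reject H0.

U_X = 11.5, p = 0.370914, fail to reject H0 at alpha = 0.05.


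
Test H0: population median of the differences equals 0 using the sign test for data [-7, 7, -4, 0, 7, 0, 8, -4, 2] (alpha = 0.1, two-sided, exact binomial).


Step 1: Discard zero differences. Original n = 9; n_eff = number of nonzero differences = 7.
Nonzero differences (with sign): -7, +7, -4, +7, +8, -4, +2
Step 2: Count signs: positive = 4, negative = 3.
Step 3: Under H0: P(positive) = 0.5, so the number of positives S ~ Bin(7, 0.5).
Step 4: Two-sided exact p-value = sum of Bin(7,0.5) probabilities at or below the observed probability = 1.000000.
Step 5: alpha = 0.1. fail to reject H0.

n_eff = 7, pos = 4, neg = 3, p = 1.000000, fail to reject H0.


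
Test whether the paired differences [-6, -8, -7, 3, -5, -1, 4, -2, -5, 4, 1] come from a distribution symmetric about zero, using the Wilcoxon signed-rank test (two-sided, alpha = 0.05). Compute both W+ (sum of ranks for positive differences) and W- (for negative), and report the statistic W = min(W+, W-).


Step 1: Drop any zero differences (none here) and take |d_i|.
|d| = [6, 8, 7, 3, 5, 1, 4, 2, 5, 4, 1]
Step 2: Midrank |d_i| (ties get averaged ranks).
ranks: |6|->9, |8|->11, |7|->10, |3|->4, |5|->7.5, |1|->1.5, |4|->5.5, |2|->3, |5|->7.5, |4|->5.5, |1|->1.5
Step 3: Attach original signs; sum ranks with positive sign and with negative sign.
W+ = 4 + 5.5 + 5.5 + 1.5 = 16.5
W- = 9 + 11 + 10 + 7.5 + 1.5 + 3 + 7.5 = 49.5
(Check: W+ + W- = 66 should equal n(n+1)/2 = 66.)
Step 4: Test statistic W = min(W+, W-) = 16.5.
Step 5: Ties in |d|, so use the tie-corrected normal approximation.
        E[W] = n(n+1)/4 = 11*12/4 = 33.
        Tie groups: |d|=1 (t=2), |d|=4 (t=2), |d|=5 (t=2); sum(t^3 - t) = 18.
        Var[W] = n(n+1)(2n+1)/24 - sum(t^3-t)/48 = 3036/24 - 18/48 = 126.125.
        z = (W - E[W]) / sqrt(Var[W]) = (16.5 - 33) / 11.2305 = -1.4692.
        Two-sided p = 2*Phi(z) = 0.141776.
Step 6: alpha = 0.05. fail to reject H0.

W+ = 16.5, W- = 49.5, W = min = 16.5, p = 0.141776, fail to reject H0.


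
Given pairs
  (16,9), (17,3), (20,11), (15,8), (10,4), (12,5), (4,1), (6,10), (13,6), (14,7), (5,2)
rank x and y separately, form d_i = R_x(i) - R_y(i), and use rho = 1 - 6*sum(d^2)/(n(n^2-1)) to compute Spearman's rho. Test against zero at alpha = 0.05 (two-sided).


Step 1: Rank x and y separately (midranks; no ties here).
rank(x): 16->9, 17->10, 20->11, 15->8, 10->4, 12->5, 4->1, 6->3, 13->6, 14->7, 5->2
rank(y): 9->9, 3->3, 11->11, 8->8, 4->4, 5->5, 1->1, 10->10, 6->6, 7->7, 2->2
Step 2: d_i = R_x(i) - R_y(i); compute d_i^2.
  (9-9)^2=0, (10-3)^2=49, (11-11)^2=0, (8-8)^2=0, (4-4)^2=0, (5-5)^2=0, (1-1)^2=0, (3-10)^2=49, (6-6)^2=0, (7-7)^2=0, (2-2)^2=0
sum(d^2) = 98.
Step 3: rho = 1 - 6*98 / (11*(11^2 - 1)) = 1 - 588/1320 = 0.554545.
Step 4: Under H0, t = rho * sqrt((n-2)/(1-rho^2)) = 1.9992 ~ t(9).
Step 5: Two-sided p-value from the t-distribution with 9 df = 0.076652.
Step 6: alpha = 0.05. fail to reject H0.

rho = 0.5545, p = 0.076652, fail to reject H0 at alpha = 0.05.


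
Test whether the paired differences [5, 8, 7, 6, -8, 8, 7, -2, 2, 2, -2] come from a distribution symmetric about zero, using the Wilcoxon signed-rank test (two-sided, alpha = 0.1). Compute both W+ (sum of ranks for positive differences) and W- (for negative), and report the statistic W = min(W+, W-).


Step 1: Drop any zero differences (none here) and take |d_i|.
|d| = [5, 8, 7, 6, 8, 8, 7, 2, 2, 2, 2]
Step 2: Midrank |d_i| (ties get averaged ranks).
ranks: |5|->5, |8|->10, |7|->7.5, |6|->6, |8|->10, |8|->10, |7|->7.5, |2|->2.5, |2|->2.5, |2|->2.5, |2|->2.5
Step 3: Attach original signs; sum ranks with positive sign and with negative sign.
W+ = 5 + 10 + 7.5 + 6 + 10 + 7.5 + 2.5 + 2.5 = 51
W- = 10 + 2.5 + 2.5 = 15
(Check: W+ + W- = 66 should equal n(n+1)/2 = 66.)
Step 4: Test statistic W = min(W+, W-) = 15.
Step 5: Ties in |d|, so use the tie-corrected normal approximation.
        E[W] = n(n+1)/4 = 11*12/4 = 33.
        Tie groups: |d|=2 (t=4), |d|=7 (t=2), |d|=8 (t=3); sum(t^3 - t) = 90.
        Var[W] = n(n+1)(2n+1)/24 - sum(t^3-t)/48 = 3036/24 - 90/48 = 124.625.
        z = (W - E[W]) / sqrt(Var[W]) = (15 - 33) / 11.1636 = -1.6124.
        Two-sided p = 2*Phi(z) = 0.106877.
Step 6: alpha = 0.1. fail to reject H0.

W+ = 51, W- = 15, W = min = 15, p = 0.106877, fail to reject H0.


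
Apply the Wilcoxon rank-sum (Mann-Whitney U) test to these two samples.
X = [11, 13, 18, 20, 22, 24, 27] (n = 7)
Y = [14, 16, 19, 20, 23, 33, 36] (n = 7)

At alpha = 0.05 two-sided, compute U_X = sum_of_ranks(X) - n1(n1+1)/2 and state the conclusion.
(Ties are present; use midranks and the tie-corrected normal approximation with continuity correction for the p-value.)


Step 1: Combine and sort all 14 observations; assign midranks.
sorted (value, group): (11,X), (13,X), (14,Y), (16,Y), (18,X), (19,Y), (20,X), (20,Y), (22,X), (23,Y), (24,X), (27,X), (33,Y), (36,Y)
ranks: 11->1, 13->2, 14->3, 16->4, 18->5, 19->6, 20->7.5, 20->7.5, 22->9, 23->10, 24->11, 27->12, 33->13, 36->14
Step 2: Rank sum for X: R1 = 1 + 2 + 5 + 7.5 + 9 + 11 + 12 = 47.5.
Step 3: U_X = R1 - n1(n1+1)/2 = 47.5 - 7*8/2 = 47.5 - 28 = 19.5.
       U_Y = n1*n2 - U_X = 49 - 19.5 = 29.5.
Step 4: Ties are present, so use the tie-corrected normal approximation (with continuity correction) for the p-value.
Step 5: p-value = 0.564871; compare to alpha = 0.05. fail to reject H0.

U_X = 19.5, p = 0.564871, fail to reject H0 at alpha = 0.05.


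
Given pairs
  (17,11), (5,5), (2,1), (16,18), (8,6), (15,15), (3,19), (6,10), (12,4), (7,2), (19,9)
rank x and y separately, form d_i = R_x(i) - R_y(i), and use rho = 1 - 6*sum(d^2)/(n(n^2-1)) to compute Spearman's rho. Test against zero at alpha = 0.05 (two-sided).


Step 1: Rank x and y separately (midranks; no ties here).
rank(x): 17->10, 5->3, 2->1, 16->9, 8->6, 15->8, 3->2, 6->4, 12->7, 7->5, 19->11
rank(y): 11->8, 5->4, 1->1, 18->10, 6->5, 15->9, 19->11, 10->7, 4->3, 2->2, 9->6
Step 2: d_i = R_x(i) - R_y(i); compute d_i^2.
  (10-8)^2=4, (3-4)^2=1, (1-1)^2=0, (9-10)^2=1, (6-5)^2=1, (8-9)^2=1, (2-11)^2=81, (4-7)^2=9, (7-3)^2=16, (5-2)^2=9, (11-6)^2=25
sum(d^2) = 148.
Step 3: rho = 1 - 6*148 / (11*(11^2 - 1)) = 1 - 888/1320 = 0.327273.
Step 4: Under H0, t = rho * sqrt((n-2)/(1-rho^2)) = 1.0390 ~ t(9).
Step 5: Two-sided p-value from the t-distribution with 9 df = 0.325895.
Step 6: alpha = 0.05. fail to reject H0.

rho = 0.3273, p = 0.325895, fail to reject H0 at alpha = 0.05.


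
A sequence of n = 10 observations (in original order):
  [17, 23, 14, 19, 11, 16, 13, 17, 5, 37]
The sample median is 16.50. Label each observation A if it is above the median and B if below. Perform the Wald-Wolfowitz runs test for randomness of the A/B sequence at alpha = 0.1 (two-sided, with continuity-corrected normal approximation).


Step 1: Compute median = 16.50; label A = above, B = below.
Labels in order: AABABBBABA  (n_A = 5, n_B = 5)
Step 2: Count runs R = 7.
Step 3: Under H0 (random ordering), E[R] = 2*n_A*n_B/(n_A+n_B) + 1 = 2*5*5/10 + 1 = 6.0000.
        Var[R] = 2*n_A*n_B*(2*n_A*n_B - n_A - n_B) / ((n_A+n_B)^2 * (n_A+n_B-1)) = 2000/900 = 2.2222.
        SD[R] = 1.4907.
Step 4: Continuity-corrected z = (R - 0.5 - E[R]) / SD[R] = (7 - 0.5 - 6.0000) / 1.4907 = 0.3354.
Step 5: Two-sided p-value via normal approximation = 2*(1 - Phi(|z|)) = 0.737316.
Step 6: alpha = 0.1. fail to reject H0.

R = 7, z = 0.3354, p = 0.737316, fail to reject H0.


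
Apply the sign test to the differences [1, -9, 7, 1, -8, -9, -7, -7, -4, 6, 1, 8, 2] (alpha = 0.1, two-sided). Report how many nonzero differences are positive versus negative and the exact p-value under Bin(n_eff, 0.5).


Step 1: Discard zero differences. Original n = 13; n_eff = number of nonzero differences = 13.
Nonzero differences (with sign): +1, -9, +7, +1, -8, -9, -7, -7, -4, +6, +1, +8, +2
Step 2: Count signs: positive = 7, negative = 6.
Step 3: Under H0: P(positive) = 0.5, so the number of positives S ~ Bin(13, 0.5).
Step 4: Two-sided exact p-value = sum of Bin(13,0.5) probabilities at or below the observed probability = 1.000000.
Step 5: alpha = 0.1. fail to reject H0.

n_eff = 13, pos = 7, neg = 6, p = 1.000000, fail to reject H0.


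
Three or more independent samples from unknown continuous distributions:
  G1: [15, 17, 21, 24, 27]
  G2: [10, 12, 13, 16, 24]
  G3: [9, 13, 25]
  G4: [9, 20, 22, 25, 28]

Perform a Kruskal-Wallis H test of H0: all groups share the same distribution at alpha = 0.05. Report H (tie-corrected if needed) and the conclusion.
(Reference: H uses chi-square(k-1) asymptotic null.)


Step 1: Combine all N = 18 observations and assign midranks.
sorted (value, group, rank): (9,G3,1.5), (9,G4,1.5), (10,G2,3), (12,G2,4), (13,G2,5.5), (13,G3,5.5), (15,G1,7), (16,G2,8), (17,G1,9), (20,G4,10), (21,G1,11), (22,G4,12), (24,G1,13.5), (24,G2,13.5), (25,G3,15.5), (25,G4,15.5), (27,G1,17), (28,G4,18)
Step 2: Sum ranks within each group.
R_1 = 57.5 (n_1 = 5)
R_2 = 34 (n_2 = 5)
R_3 = 22.5 (n_3 = 3)
R_4 = 57 (n_4 = 5)
Step 3: H = 12/(N(N+1)) * sum(R_i^2/n_i) - 3(N+1)
     = 12/(18*19) * (57.5^2/5 + 34^2/5 + 22.5^2/3 + 57^2/5) - 3*19
     = 0.035088 * 1711 - 57
     = 3.035088.
Step 4: Ties present; correction factor C = 1 - 24/(18^3 - 18) = 0.995872. Corrected H = 3.035088 / 0.995872 = 3.047668.
Step 5: Under H0, H ~ chi^2(3); p-value = 0.384334.
Step 6: alpha = 0.05. fail to reject H0.

H = 3.0477, df = 3, p = 0.384334, fail to reject H0.


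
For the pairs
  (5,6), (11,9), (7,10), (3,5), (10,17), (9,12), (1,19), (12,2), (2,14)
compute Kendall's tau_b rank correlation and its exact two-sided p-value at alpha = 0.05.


Step 1: Enumerate the 36 unordered pairs (i,j) with i<j and classify each by sign(x_j-x_i) * sign(y_j-y_i).
  (1,2):dx=+6,dy=+3->C; (1,3):dx=+2,dy=+4->C; (1,4):dx=-2,dy=-1->C; (1,5):dx=+5,dy=+11->C
  (1,6):dx=+4,dy=+6->C; (1,7):dx=-4,dy=+13->D; (1,8):dx=+7,dy=-4->D; (1,9):dx=-3,dy=+8->D
  (2,3):dx=-4,dy=+1->D; (2,4):dx=-8,dy=-4->C; (2,5):dx=-1,dy=+8->D; (2,6):dx=-2,dy=+3->D
  (2,7):dx=-10,dy=+10->D; (2,8):dx=+1,dy=-7->D; (2,9):dx=-9,dy=+5->D; (3,4):dx=-4,dy=-5->C
  (3,5):dx=+3,dy=+7->C; (3,6):dx=+2,dy=+2->C; (3,7):dx=-6,dy=+9->D; (3,8):dx=+5,dy=-8->D
  (3,9):dx=-5,dy=+4->D; (4,5):dx=+7,dy=+12->C; (4,6):dx=+6,dy=+7->C; (4,7):dx=-2,dy=+14->D
  (4,8):dx=+9,dy=-3->D; (4,9):dx=-1,dy=+9->D; (5,6):dx=-1,dy=-5->C; (5,7):dx=-9,dy=+2->D
  (5,8):dx=+2,dy=-15->D; (5,9):dx=-8,dy=-3->C; (6,7):dx=-8,dy=+7->D; (6,8):dx=+3,dy=-10->D
  (6,9):dx=-7,dy=+2->D; (7,8):dx=+11,dy=-17->D; (7,9):dx=+1,dy=-5->D; (8,9):dx=-10,dy=+12->D
Step 2: C = 13, D = 23, total pairs = 36.
Step 3: tau = (C - D)/(n(n-1)/2) = (13 - 23)/36 = -0.277778.
Step 4: Exact two-sided p-value (enumerate n! = 362880 permutations of y under H0): p = 0.358488.
Step 5: alpha = 0.05. fail to reject H0.

tau_b = -0.2778 (C=13, D=23), p = 0.358488, fail to reject H0.


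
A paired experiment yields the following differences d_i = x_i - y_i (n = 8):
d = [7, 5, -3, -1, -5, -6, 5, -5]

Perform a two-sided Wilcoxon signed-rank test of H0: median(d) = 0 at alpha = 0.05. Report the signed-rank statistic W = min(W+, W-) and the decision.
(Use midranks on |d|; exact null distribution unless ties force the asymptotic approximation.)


Step 1: Drop any zero differences (none here) and take |d_i|.
|d| = [7, 5, 3, 1, 5, 6, 5, 5]
Step 2: Midrank |d_i| (ties get averaged ranks).
ranks: |7|->8, |5|->4.5, |3|->2, |1|->1, |5|->4.5, |6|->7, |5|->4.5, |5|->4.5
Step 3: Attach original signs; sum ranks with positive sign and with negative sign.
W+ = 8 + 4.5 + 4.5 = 17
W- = 2 + 1 + 4.5 + 7 + 4.5 = 19
(Check: W+ + W- = 36 should equal n(n+1)/2 = 36.)
Step 4: Test statistic W = min(W+, W-) = 17.
Step 5: Ties in |d|, so use the tie-corrected normal approximation.
        E[W] = n(n+1)/4 = 8*9/4 = 18.
        Tie groups: |d|=5 (t=4); sum(t^3 - t) = 60.
        Var[W] = n(n+1)(2n+1)/24 - sum(t^3-t)/48 = 1224/24 - 60/48 = 49.75.
        z = (W - E[W]) / sqrt(Var[W]) = (17 - 18) / 7.0534 = -0.1418.
        Two-sided p = 2*Phi(z) = 0.887257.
Step 6: alpha = 0.05. fail to reject H0.

W+ = 17, W- = 19, W = min = 17, p = 0.887257, fail to reject H0.


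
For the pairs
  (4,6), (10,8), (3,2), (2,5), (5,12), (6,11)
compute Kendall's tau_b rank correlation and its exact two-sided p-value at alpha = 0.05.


Step 1: Enumerate the 15 unordered pairs (i,j) with i<j and classify each by sign(x_j-x_i) * sign(y_j-y_i).
  (1,2):dx=+6,dy=+2->C; (1,3):dx=-1,dy=-4->C; (1,4):dx=-2,dy=-1->C; (1,5):dx=+1,dy=+6->C
  (1,6):dx=+2,dy=+5->C; (2,3):dx=-7,dy=-6->C; (2,4):dx=-8,dy=-3->C; (2,5):dx=-5,dy=+4->D
  (2,6):dx=-4,dy=+3->D; (3,4):dx=-1,dy=+3->D; (3,5):dx=+2,dy=+10->C; (3,6):dx=+3,dy=+9->C
  (4,5):dx=+3,dy=+7->C; (4,6):dx=+4,dy=+6->C; (5,6):dx=+1,dy=-1->D
Step 2: C = 11, D = 4, total pairs = 15.
Step 3: tau = (C - D)/(n(n-1)/2) = (11 - 4)/15 = 0.466667.
Step 4: Exact two-sided p-value (enumerate n! = 720 permutations of y under H0): p = 0.272222.
Step 5: alpha = 0.05. fail to reject H0.

tau_b = 0.4667 (C=11, D=4), p = 0.272222, fail to reject H0.


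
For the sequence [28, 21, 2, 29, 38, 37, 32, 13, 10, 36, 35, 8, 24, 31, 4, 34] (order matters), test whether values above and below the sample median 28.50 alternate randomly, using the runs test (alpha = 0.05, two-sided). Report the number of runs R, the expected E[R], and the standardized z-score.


Step 1: Compute median = 28.50; label A = above, B = below.
Labels in order: BBBAAAABBAABBABA  (n_A = 8, n_B = 8)
Step 2: Count runs R = 8.
Step 3: Under H0 (random ordering), E[R] = 2*n_A*n_B/(n_A+n_B) + 1 = 2*8*8/16 + 1 = 9.0000.
        Var[R] = 2*n_A*n_B*(2*n_A*n_B - n_A - n_B) / ((n_A+n_B)^2 * (n_A+n_B-1)) = 14336/3840 = 3.7333.
        SD[R] = 1.9322.
Step 4: Continuity-corrected z = (R + 0.5 - E[R]) / SD[R] = (8 + 0.5 - 9.0000) / 1.9322 = -0.2588.
Step 5: Two-sided p-value via normal approximation = 2*(1 - Phi(|z|)) = 0.795809.
Step 6: alpha = 0.05. fail to reject H0.

R = 8, z = -0.2588, p = 0.795809, fail to reject H0.


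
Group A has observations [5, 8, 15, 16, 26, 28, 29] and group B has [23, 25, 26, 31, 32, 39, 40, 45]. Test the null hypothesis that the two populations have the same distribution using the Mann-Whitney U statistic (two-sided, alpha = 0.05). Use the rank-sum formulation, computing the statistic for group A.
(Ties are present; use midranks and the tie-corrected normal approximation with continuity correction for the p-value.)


Step 1: Combine and sort all 15 observations; assign midranks.
sorted (value, group): (5,X), (8,X), (15,X), (16,X), (23,Y), (25,Y), (26,X), (26,Y), (28,X), (29,X), (31,Y), (32,Y), (39,Y), (40,Y), (45,Y)
ranks: 5->1, 8->2, 15->3, 16->4, 23->5, 25->6, 26->7.5, 26->7.5, 28->9, 29->10, 31->11, 32->12, 39->13, 40->14, 45->15
Step 2: Rank sum for X: R1 = 1 + 2 + 3 + 4 + 7.5 + 9 + 10 = 36.5.
Step 3: U_X = R1 - n1(n1+1)/2 = 36.5 - 7*8/2 = 36.5 - 28 = 8.5.
       U_Y = n1*n2 - U_X = 56 - 8.5 = 47.5.
Step 4: Ties are present, so use the tie-corrected normal approximation (with continuity correction) for the p-value.
Step 5: p-value = 0.027751; compare to alpha = 0.05. reject H0.

U_X = 8.5, p = 0.027751, reject H0 at alpha = 0.05.


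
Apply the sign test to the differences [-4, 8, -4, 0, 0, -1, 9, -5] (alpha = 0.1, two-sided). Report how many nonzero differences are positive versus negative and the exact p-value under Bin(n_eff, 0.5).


Step 1: Discard zero differences. Original n = 8; n_eff = number of nonzero differences = 6.
Nonzero differences (with sign): -4, +8, -4, -1, +9, -5
Step 2: Count signs: positive = 2, negative = 4.
Step 3: Under H0: P(positive) = 0.5, so the number of positives S ~ Bin(6, 0.5).
Step 4: Two-sided exact p-value = sum of Bin(6,0.5) probabilities at or below the observed probability = 0.687500.
Step 5: alpha = 0.1. fail to reject H0.

n_eff = 6, pos = 2, neg = 4, p = 0.687500, fail to reject H0.


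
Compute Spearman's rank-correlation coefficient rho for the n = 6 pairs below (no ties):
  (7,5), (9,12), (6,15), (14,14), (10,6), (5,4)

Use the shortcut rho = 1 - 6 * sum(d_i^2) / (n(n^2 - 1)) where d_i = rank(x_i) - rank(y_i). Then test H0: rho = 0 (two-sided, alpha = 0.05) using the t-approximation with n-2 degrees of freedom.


Step 1: Rank x and y separately (midranks; no ties here).
rank(x): 7->3, 9->4, 6->2, 14->6, 10->5, 5->1
rank(y): 5->2, 12->4, 15->6, 14->5, 6->3, 4->1
Step 2: d_i = R_x(i) - R_y(i); compute d_i^2.
  (3-2)^2=1, (4-4)^2=0, (2-6)^2=16, (6-5)^2=1, (5-3)^2=4, (1-1)^2=0
sum(d^2) = 22.
Step 3: rho = 1 - 6*22 / (6*(6^2 - 1)) = 1 - 132/210 = 0.371429.
Step 4: Under H0, t = rho * sqrt((n-2)/(1-rho^2)) = 0.8001 ~ t(4).
Step 5: Two-sided p-value from the t-distribution with 4 df = 0.468478.
Step 6: alpha = 0.05. fail to reject H0.

rho = 0.3714, p = 0.468478, fail to reject H0 at alpha = 0.05.


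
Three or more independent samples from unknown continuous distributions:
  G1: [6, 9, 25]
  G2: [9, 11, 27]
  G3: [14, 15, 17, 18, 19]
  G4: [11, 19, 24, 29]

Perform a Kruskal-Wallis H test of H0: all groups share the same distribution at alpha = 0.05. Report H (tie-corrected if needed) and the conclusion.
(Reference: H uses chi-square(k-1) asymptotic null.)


Step 1: Combine all N = 15 observations and assign midranks.
sorted (value, group, rank): (6,G1,1), (9,G1,2.5), (9,G2,2.5), (11,G2,4.5), (11,G4,4.5), (14,G3,6), (15,G3,7), (17,G3,8), (18,G3,9), (19,G3,10.5), (19,G4,10.5), (24,G4,12), (25,G1,13), (27,G2,14), (29,G4,15)
Step 2: Sum ranks within each group.
R_1 = 16.5 (n_1 = 3)
R_2 = 21 (n_2 = 3)
R_3 = 40.5 (n_3 = 5)
R_4 = 42 (n_4 = 4)
Step 3: H = 12/(N(N+1)) * sum(R_i^2/n_i) - 3(N+1)
     = 12/(15*16) * (16.5^2/3 + 21^2/3 + 40.5^2/5 + 42^2/4) - 3*16
     = 0.050000 * 1006.8 - 48
     = 2.340000.
Step 4: Ties present; correction factor C = 1 - 18/(15^3 - 15) = 0.994643. Corrected H = 2.340000 / 0.994643 = 2.352603.
Step 5: Under H0, H ~ chi^2(3); p-value = 0.502518.
Step 6: alpha = 0.05. fail to reject H0.

H = 2.3526, df = 3, p = 0.502518, fail to reject H0.


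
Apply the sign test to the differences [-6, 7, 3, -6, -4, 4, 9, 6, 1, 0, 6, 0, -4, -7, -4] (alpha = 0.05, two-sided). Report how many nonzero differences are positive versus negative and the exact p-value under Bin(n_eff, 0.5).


Step 1: Discard zero differences. Original n = 15; n_eff = number of nonzero differences = 13.
Nonzero differences (with sign): -6, +7, +3, -6, -4, +4, +9, +6, +1, +6, -4, -7, -4
Step 2: Count signs: positive = 7, negative = 6.
Step 3: Under H0: P(positive) = 0.5, so the number of positives S ~ Bin(13, 0.5).
Step 4: Two-sided exact p-value = sum of Bin(13,0.5) probabilities at or below the observed probability = 1.000000.
Step 5: alpha = 0.05. fail to reject H0.

n_eff = 13, pos = 7, neg = 6, p = 1.000000, fail to reject H0.


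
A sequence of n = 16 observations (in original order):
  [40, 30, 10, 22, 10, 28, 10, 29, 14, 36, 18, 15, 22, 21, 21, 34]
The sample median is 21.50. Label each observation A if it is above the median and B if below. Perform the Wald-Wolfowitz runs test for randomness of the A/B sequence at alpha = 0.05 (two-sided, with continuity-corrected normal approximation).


Step 1: Compute median = 21.50; label A = above, B = below.
Labels in order: AABABABABABBABBA  (n_A = 8, n_B = 8)
Step 2: Count runs R = 13.
Step 3: Under H0 (random ordering), E[R] = 2*n_A*n_B/(n_A+n_B) + 1 = 2*8*8/16 + 1 = 9.0000.
        Var[R] = 2*n_A*n_B*(2*n_A*n_B - n_A - n_B) / ((n_A+n_B)^2 * (n_A+n_B-1)) = 14336/3840 = 3.7333.
        SD[R] = 1.9322.
Step 4: Continuity-corrected z = (R - 0.5 - E[R]) / SD[R] = (13 - 0.5 - 9.0000) / 1.9322 = 1.8114.
Step 5: Two-sided p-value via normal approximation = 2*(1 - Phi(|z|)) = 0.070076.
Step 6: alpha = 0.05. fail to reject H0.

R = 13, z = 1.8114, p = 0.070076, fail to reject H0.


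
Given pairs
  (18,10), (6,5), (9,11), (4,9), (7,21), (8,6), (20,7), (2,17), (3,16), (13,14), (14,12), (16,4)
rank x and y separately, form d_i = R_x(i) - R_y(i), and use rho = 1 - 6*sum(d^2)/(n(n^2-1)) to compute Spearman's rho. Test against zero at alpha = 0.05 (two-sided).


Step 1: Rank x and y separately (midranks; no ties here).
rank(x): 18->11, 6->4, 9->7, 4->3, 7->5, 8->6, 20->12, 2->1, 3->2, 13->8, 14->9, 16->10
rank(y): 10->6, 5->2, 11->7, 9->5, 21->12, 6->3, 7->4, 17->11, 16->10, 14->9, 12->8, 4->1
Step 2: d_i = R_x(i) - R_y(i); compute d_i^2.
  (11-6)^2=25, (4-2)^2=4, (7-7)^2=0, (3-5)^2=4, (5-12)^2=49, (6-3)^2=9, (12-4)^2=64, (1-11)^2=100, (2-10)^2=64, (8-9)^2=1, (9-8)^2=1, (10-1)^2=81
sum(d^2) = 402.
Step 3: rho = 1 - 6*402 / (12*(12^2 - 1)) = 1 - 2412/1716 = -0.405594.
Step 4: Under H0, t = rho * sqrt((n-2)/(1-rho^2)) = -1.4032 ~ t(10).
Step 5: Two-sided p-value from the t-distribution with 10 df = 0.190836.
Step 6: alpha = 0.05. fail to reject H0.

rho = -0.4056, p = 0.190836, fail to reject H0 at alpha = 0.05.


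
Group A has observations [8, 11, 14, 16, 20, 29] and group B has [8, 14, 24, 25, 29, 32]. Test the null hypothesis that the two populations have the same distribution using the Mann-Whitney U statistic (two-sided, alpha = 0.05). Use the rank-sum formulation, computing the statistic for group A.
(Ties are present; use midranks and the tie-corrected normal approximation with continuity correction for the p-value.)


Step 1: Combine and sort all 12 observations; assign midranks.
sorted (value, group): (8,X), (8,Y), (11,X), (14,X), (14,Y), (16,X), (20,X), (24,Y), (25,Y), (29,X), (29,Y), (32,Y)
ranks: 8->1.5, 8->1.5, 11->3, 14->4.5, 14->4.5, 16->6, 20->7, 24->8, 25->9, 29->10.5, 29->10.5, 32->12
Step 2: Rank sum for X: R1 = 1.5 + 3 + 4.5 + 6 + 7 + 10.5 = 32.5.
Step 3: U_X = R1 - n1(n1+1)/2 = 32.5 - 6*7/2 = 32.5 - 21 = 11.5.
       U_Y = n1*n2 - U_X = 36 - 11.5 = 24.5.
Step 4: Ties are present, so use the tie-corrected normal approximation (with continuity correction) for the p-value.
Step 5: p-value = 0.334120; compare to alpha = 0.05. fail to reject H0.

U_X = 11.5, p = 0.334120, fail to reject H0 at alpha = 0.05.


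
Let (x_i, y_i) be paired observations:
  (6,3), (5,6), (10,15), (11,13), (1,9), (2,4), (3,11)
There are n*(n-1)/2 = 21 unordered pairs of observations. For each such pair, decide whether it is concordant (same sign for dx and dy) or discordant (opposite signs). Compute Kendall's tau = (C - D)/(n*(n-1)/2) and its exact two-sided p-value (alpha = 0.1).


Step 1: Enumerate the 21 unordered pairs (i,j) with i<j and classify each by sign(x_j-x_i) * sign(y_j-y_i).
  (1,2):dx=-1,dy=+3->D; (1,3):dx=+4,dy=+12->C; (1,4):dx=+5,dy=+10->C; (1,5):dx=-5,dy=+6->D
  (1,6):dx=-4,dy=+1->D; (1,7):dx=-3,dy=+8->D; (2,3):dx=+5,dy=+9->C; (2,4):dx=+6,dy=+7->C
  (2,5):dx=-4,dy=+3->D; (2,6):dx=-3,dy=-2->C; (2,7):dx=-2,dy=+5->D; (3,4):dx=+1,dy=-2->D
  (3,5):dx=-9,dy=-6->C; (3,6):dx=-8,dy=-11->C; (3,7):dx=-7,dy=-4->C; (4,5):dx=-10,dy=-4->C
  (4,6):dx=-9,dy=-9->C; (4,7):dx=-8,dy=-2->C; (5,6):dx=+1,dy=-5->D; (5,7):dx=+2,dy=+2->C
  (6,7):dx=+1,dy=+7->C
Step 2: C = 13, D = 8, total pairs = 21.
Step 3: tau = (C - D)/(n(n-1)/2) = (13 - 8)/21 = 0.238095.
Step 4: Exact two-sided p-value (enumerate n! = 5040 permutations of y under H0): p = 0.561905.
Step 5: alpha = 0.1. fail to reject H0.

tau_b = 0.2381 (C=13, D=8), p = 0.561905, fail to reject H0.


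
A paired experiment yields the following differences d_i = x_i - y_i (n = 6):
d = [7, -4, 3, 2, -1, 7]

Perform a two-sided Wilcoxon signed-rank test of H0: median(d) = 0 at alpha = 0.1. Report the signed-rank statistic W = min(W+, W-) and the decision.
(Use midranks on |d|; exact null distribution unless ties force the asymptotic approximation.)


Step 1: Drop any zero differences (none here) and take |d_i|.
|d| = [7, 4, 3, 2, 1, 7]
Step 2: Midrank |d_i| (ties get averaged ranks).
ranks: |7|->5.5, |4|->4, |3|->3, |2|->2, |1|->1, |7|->5.5
Step 3: Attach original signs; sum ranks with positive sign and with negative sign.
W+ = 5.5 + 3 + 2 + 5.5 = 16
W- = 4 + 1 = 5
(Check: W+ + W- = 21 should equal n(n+1)/2 = 21.)
Step 4: Test statistic W = min(W+, W-) = 5.
Step 5: Ties in |d|, so use the tie-corrected normal approximation.
        E[W] = n(n+1)/4 = 6*7/4 = 10.5.
        Tie groups: |d|=7 (t=2); sum(t^3 - t) = 6.
        Var[W] = n(n+1)(2n+1)/24 - sum(t^3-t)/48 = 546/24 - 6/48 = 22.625.
        z = (W - E[W]) / sqrt(Var[W]) = (5 - 10.5) / 4.7566 = -1.1563.
        Two-sided p = 2*Phi(z) = 0.247561.
Step 6: alpha = 0.1. fail to reject H0.

W+ = 16, W- = 5, W = min = 5, p = 0.247561, fail to reject H0.


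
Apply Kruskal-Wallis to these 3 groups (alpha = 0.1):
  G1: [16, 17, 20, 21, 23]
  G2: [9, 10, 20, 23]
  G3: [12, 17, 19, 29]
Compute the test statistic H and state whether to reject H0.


Step 1: Combine all N = 13 observations and assign midranks.
sorted (value, group, rank): (9,G2,1), (10,G2,2), (12,G3,3), (16,G1,4), (17,G1,5.5), (17,G3,5.5), (19,G3,7), (20,G1,8.5), (20,G2,8.5), (21,G1,10), (23,G1,11.5), (23,G2,11.5), (29,G3,13)
Step 2: Sum ranks within each group.
R_1 = 39.5 (n_1 = 5)
R_2 = 23 (n_2 = 4)
R_3 = 28.5 (n_3 = 4)
Step 3: H = 12/(N(N+1)) * sum(R_i^2/n_i) - 3(N+1)
     = 12/(13*14) * (39.5^2/5 + 23^2/4 + 28.5^2/4) - 3*14
     = 0.065934 * 647.362 - 42
     = 0.683242.
Step 4: Ties present; correction factor C = 1 - 18/(13^3 - 13) = 0.991758. Corrected H = 0.683242 / 0.991758 = 0.688920.
Step 5: Under H0, H ~ chi^2(2); p-value = 0.708603.
Step 6: alpha = 0.1. fail to reject H0.

H = 0.6889, df = 2, p = 0.708603, fail to reject H0.


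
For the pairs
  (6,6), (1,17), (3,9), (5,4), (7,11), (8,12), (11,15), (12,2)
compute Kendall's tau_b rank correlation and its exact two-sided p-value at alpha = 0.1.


Step 1: Enumerate the 28 unordered pairs (i,j) with i<j and classify each by sign(x_j-x_i) * sign(y_j-y_i).
  (1,2):dx=-5,dy=+11->D; (1,3):dx=-3,dy=+3->D; (1,4):dx=-1,dy=-2->C; (1,5):dx=+1,dy=+5->C
  (1,6):dx=+2,dy=+6->C; (1,7):dx=+5,dy=+9->C; (1,8):dx=+6,dy=-4->D; (2,3):dx=+2,dy=-8->D
  (2,4):dx=+4,dy=-13->D; (2,5):dx=+6,dy=-6->D; (2,6):dx=+7,dy=-5->D; (2,7):dx=+10,dy=-2->D
  (2,8):dx=+11,dy=-15->D; (3,4):dx=+2,dy=-5->D; (3,5):dx=+4,dy=+2->C; (3,6):dx=+5,dy=+3->C
  (3,7):dx=+8,dy=+6->C; (3,8):dx=+9,dy=-7->D; (4,5):dx=+2,dy=+7->C; (4,6):dx=+3,dy=+8->C
  (4,7):dx=+6,dy=+11->C; (4,8):dx=+7,dy=-2->D; (5,6):dx=+1,dy=+1->C; (5,7):dx=+4,dy=+4->C
  (5,8):dx=+5,dy=-9->D; (6,7):dx=+3,dy=+3->C; (6,8):dx=+4,dy=-10->D; (7,8):dx=+1,dy=-13->D
Step 2: C = 13, D = 15, total pairs = 28.
Step 3: tau = (C - D)/(n(n-1)/2) = (13 - 15)/28 = -0.071429.
Step 4: Exact two-sided p-value (enumerate n! = 40320 permutations of y under H0): p = 0.904861.
Step 5: alpha = 0.1. fail to reject H0.

tau_b = -0.0714 (C=13, D=15), p = 0.904861, fail to reject H0.


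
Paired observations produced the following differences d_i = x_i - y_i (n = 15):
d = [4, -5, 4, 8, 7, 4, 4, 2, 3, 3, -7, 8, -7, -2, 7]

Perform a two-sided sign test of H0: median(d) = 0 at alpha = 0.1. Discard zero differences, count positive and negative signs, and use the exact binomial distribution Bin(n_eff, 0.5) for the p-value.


Step 1: Discard zero differences. Original n = 15; n_eff = number of nonzero differences = 15.
Nonzero differences (with sign): +4, -5, +4, +8, +7, +4, +4, +2, +3, +3, -7, +8, -7, -2, +7
Step 2: Count signs: positive = 11, negative = 4.
Step 3: Under H0: P(positive) = 0.5, so the number of positives S ~ Bin(15, 0.5).
Step 4: Two-sided exact p-value = sum of Bin(15,0.5) probabilities at or below the observed probability = 0.118469.
Step 5: alpha = 0.1. fail to reject H0.

n_eff = 15, pos = 11, neg = 4, p = 0.118469, fail to reject H0.


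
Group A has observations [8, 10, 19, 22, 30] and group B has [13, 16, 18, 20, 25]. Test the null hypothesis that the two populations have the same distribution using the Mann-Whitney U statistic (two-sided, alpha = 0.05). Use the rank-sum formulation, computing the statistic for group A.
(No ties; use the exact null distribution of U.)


Step 1: Combine and sort all 10 observations; assign midranks.
sorted (value, group): (8,X), (10,X), (13,Y), (16,Y), (18,Y), (19,X), (20,Y), (22,X), (25,Y), (30,X)
ranks: 8->1, 10->2, 13->3, 16->4, 18->5, 19->6, 20->7, 22->8, 25->9, 30->10
Step 2: Rank sum for X: R1 = 1 + 2 + 6 + 8 + 10 = 27.
Step 3: U_X = R1 - n1(n1+1)/2 = 27 - 5*6/2 = 27 - 15 = 12.
       U_Y = n1*n2 - U_X = 25 - 12 = 13.
Step 4: No ties, so the exact null distribution of U (based on enumerating the C(10,5) = 252 equally likely rank assignments) gives the two-sided p-value.
Step 5: p-value = 1.000000; compare to alpha = 0.05. fail to reject H0.

U_X = 12, p = 1.000000, fail to reject H0 at alpha = 0.05.


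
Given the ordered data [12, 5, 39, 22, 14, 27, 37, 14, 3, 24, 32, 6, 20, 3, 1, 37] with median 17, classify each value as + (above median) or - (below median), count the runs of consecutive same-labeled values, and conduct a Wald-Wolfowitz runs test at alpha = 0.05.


Step 1: Compute median = 17; label A = above, B = below.
Labels in order: BBAABAABBAABABBA  (n_A = 8, n_B = 8)
Step 2: Count runs R = 10.
Step 3: Under H0 (random ordering), E[R] = 2*n_A*n_B/(n_A+n_B) + 1 = 2*8*8/16 + 1 = 9.0000.
        Var[R] = 2*n_A*n_B*(2*n_A*n_B - n_A - n_B) / ((n_A+n_B)^2 * (n_A+n_B-1)) = 14336/3840 = 3.7333.
        SD[R] = 1.9322.
Step 4: Continuity-corrected z = (R - 0.5 - E[R]) / SD[R] = (10 - 0.5 - 9.0000) / 1.9322 = 0.2588.
Step 5: Two-sided p-value via normal approximation = 2*(1 - Phi(|z|)) = 0.795809.
Step 6: alpha = 0.05. fail to reject H0.

R = 10, z = 0.2588, p = 0.795809, fail to reject H0.


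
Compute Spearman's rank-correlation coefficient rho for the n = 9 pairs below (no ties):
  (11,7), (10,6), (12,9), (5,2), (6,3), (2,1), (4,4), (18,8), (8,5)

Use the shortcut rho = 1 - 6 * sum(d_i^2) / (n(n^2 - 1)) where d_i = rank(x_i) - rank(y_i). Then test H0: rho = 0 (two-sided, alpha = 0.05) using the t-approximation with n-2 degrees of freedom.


Step 1: Rank x and y separately (midranks; no ties here).
rank(x): 11->7, 10->6, 12->8, 5->3, 6->4, 2->1, 4->2, 18->9, 8->5
rank(y): 7->7, 6->6, 9->9, 2->2, 3->3, 1->1, 4->4, 8->8, 5->5
Step 2: d_i = R_x(i) - R_y(i); compute d_i^2.
  (7-7)^2=0, (6-6)^2=0, (8-9)^2=1, (3-2)^2=1, (4-3)^2=1, (1-1)^2=0, (2-4)^2=4, (9-8)^2=1, (5-5)^2=0
sum(d^2) = 8.
Step 3: rho = 1 - 6*8 / (9*(9^2 - 1)) = 1 - 48/720 = 0.933333.
Step 4: Under H0, t = rho * sqrt((n-2)/(1-rho^2)) = 6.8783 ~ t(7).
Step 5: Two-sided p-value from the t-distribution with 7 df = 0.000236.
Step 6: alpha = 0.05. reject H0.

rho = 0.9333, p = 0.000236, reject H0 at alpha = 0.05.
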